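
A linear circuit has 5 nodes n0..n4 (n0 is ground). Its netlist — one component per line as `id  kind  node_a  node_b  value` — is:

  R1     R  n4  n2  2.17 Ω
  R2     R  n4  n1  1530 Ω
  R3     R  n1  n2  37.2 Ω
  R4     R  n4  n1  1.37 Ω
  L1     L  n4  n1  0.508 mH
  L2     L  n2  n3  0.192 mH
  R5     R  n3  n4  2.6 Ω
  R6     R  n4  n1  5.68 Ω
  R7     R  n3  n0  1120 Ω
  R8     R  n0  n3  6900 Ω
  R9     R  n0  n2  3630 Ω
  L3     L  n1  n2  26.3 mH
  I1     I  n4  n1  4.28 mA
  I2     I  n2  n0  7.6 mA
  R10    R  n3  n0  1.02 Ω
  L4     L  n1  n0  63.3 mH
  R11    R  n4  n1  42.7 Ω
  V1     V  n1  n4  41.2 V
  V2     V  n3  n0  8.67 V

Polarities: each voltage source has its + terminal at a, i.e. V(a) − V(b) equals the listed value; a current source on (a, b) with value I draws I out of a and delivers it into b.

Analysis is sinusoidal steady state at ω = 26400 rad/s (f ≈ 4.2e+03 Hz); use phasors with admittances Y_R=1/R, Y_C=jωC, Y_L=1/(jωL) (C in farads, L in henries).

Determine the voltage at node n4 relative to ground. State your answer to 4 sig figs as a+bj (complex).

Element admittances at ω=26400 rad/s:
  Y(R1) = 0.4608+0.000j S between n4,n2
  Y(R2) = 0.0006536+0.000j S between n4,n1
  Y(R3) = 0.02688+0.000j S between n1,n2
  Y(R4) = 0.7299+0.000j S between n4,n1
  Y(L1) = 0.000-0.07456j S between n4,n1
  Y(L2) = 0.000-0.1973j S between n2,n3
  Y(R5) = 0.3846+0.000j S between n3,n4
  Y(R6) = 0.1761+0.000j S between n4,n1
  Y(R7) = 0.0008929+0.000j S between n3,n0
  Y(R8) = 0.0001449+0.000j S between n0,n3
  Y(R9) = 0.0002755+0.000j S between n0,n2
  Y(L3) = 0.000-0.001440j S between n1,n2
  I1: injects 0.00428 A into n1 (from n4)
  I2: injects 0.0076 A into n0 (from n2)
  Y(R10) = 0.9804+0.000j S between n3,n0
  Y(L4) = 0.000-0.0005984j S between n1,n0
  Y(R11) = 0.02342+0.000j S between n4,n1
  V1: constraint V(n1)−V(n4) = 41.2
  V2: constraint V(n3)−V(n0) = 8.67
Assemble and solve the 6×6 MNA system:
  V(n1)=49.29+0.7049j  V(n2)=9.896+1.084j  V(n3)=8.670+0.000j  V(n4)=8.086+0.7049j
  i(V1)=-39.37+3.168j  i(V2)=-8.520+0.02919j

8.086+0.7049j V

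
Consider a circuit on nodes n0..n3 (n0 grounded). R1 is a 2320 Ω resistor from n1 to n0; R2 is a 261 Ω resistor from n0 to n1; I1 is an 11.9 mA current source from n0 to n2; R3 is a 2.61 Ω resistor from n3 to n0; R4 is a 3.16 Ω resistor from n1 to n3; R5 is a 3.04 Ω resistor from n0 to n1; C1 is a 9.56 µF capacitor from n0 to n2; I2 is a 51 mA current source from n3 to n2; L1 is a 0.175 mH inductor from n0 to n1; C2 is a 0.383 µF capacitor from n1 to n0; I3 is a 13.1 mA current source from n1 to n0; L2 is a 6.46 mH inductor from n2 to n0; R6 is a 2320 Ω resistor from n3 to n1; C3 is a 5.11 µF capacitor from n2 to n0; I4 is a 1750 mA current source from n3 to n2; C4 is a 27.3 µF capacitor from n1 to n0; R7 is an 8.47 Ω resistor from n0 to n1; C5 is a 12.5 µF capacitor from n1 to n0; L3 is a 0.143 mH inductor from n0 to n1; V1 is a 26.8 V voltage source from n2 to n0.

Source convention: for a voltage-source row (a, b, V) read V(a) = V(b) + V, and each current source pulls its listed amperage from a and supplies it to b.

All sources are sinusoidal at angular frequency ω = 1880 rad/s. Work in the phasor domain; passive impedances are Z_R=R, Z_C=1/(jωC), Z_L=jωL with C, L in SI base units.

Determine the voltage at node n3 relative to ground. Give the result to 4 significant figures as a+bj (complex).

-2.578-0.05562j V

MNA unknowns: 3 node voltages V₁..V_3 plus 1 source current (V1)
R1: Y=0.0004310+0.000j on G[1,0]
R2: Y=0.003831+0.000j on G[0,1]
I1: z[0]−=0.0119, z[2]+=0.0119
R3: Y=0.3831+0.000j on G[3,0]
R4: Y=0.3165+0.000j on G[1,3]
R5: Y=0.3289+0.000j on G[0,1]
C1: Y=0.000+0.01797j on G[0,2]
I2: z[3]−=0.051, z[2]+=0.051
L1: Y=0.000-3.040j on G[0,1]
C2: Y=0.000+0.0007200j on G[1,0]
I3: z[1]−=0.0131, z[0]+=0.0131
L2: Y=0.000-0.08234j on G[2,0]
R6: Y=0.0004310+0.000j on G[3,1]
C3: Y=0.000+0.009607j on G[2,0]
I4: z[3]−=1.75, z[2]+=1.75
C4: Y=0.000+0.05132j on G[1,0]
R7: Y=0.1181+0.000j on G[0,1]
C5: Y=0.000+0.02350j on G[1,0]
L3: Y=0.000-3.720j on G[0,1]
V1: row V2−V0=26.8, i_V1 at 2,0
solve → V1=-0.01148-0.1229j, V2=26.80+0.000j, V3=-2.578-0.05562j
aux → i_V1=1.813+1.468j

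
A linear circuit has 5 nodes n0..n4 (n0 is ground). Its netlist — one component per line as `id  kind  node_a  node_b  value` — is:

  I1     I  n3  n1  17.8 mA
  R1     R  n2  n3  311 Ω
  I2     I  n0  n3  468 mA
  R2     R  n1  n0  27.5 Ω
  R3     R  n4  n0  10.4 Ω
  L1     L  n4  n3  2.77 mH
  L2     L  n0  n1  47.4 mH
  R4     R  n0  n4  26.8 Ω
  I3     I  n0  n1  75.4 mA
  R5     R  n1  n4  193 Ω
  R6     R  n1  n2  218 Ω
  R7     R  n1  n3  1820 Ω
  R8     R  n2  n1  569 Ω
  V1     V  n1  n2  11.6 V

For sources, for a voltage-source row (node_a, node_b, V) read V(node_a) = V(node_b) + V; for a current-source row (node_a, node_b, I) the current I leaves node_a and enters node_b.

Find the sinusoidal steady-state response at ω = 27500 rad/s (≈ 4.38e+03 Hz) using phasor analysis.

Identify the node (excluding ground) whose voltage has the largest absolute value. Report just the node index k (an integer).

3

MNA unknowns: 4 node voltages V₁..V_4 plus 1 source current (V1)
I1: z[3]−=0.0178, z[1]+=0.0178
R1: Y=0.003215+0.000j on G[2,3]
I2: z[0]−=0.468, z[3]+=0.468
R2: Y=0.03636+0.000j on G[1,0]
R3: Y=0.09615+0.000j on G[4,0]
L1: Y=0.000-0.01313j on G[4,3]
L2: Y=0.000-0.0007672j on G[0,1]
R4: Y=0.03731+0.000j on G[0,4]
I3: z[0]−=0.0754, z[1]+=0.0754
R5: Y=0.005181+0.000j on G[1,4]
R6: Y=0.004587+0.000j on G[1,2]
R7: Y=0.0005495+0.000j on G[1,3]
R8: Y=0.001757+0.000j on G[2,1]
V1: row V1−V2=11.6, i_V1 at 1,2
solve → V1=4.055+2.402j, V2=-7.545+2.402j, V3=10.57+28.95j, V4=2.953-0.6312j
aux → i_V1=-0.1318-0.08537j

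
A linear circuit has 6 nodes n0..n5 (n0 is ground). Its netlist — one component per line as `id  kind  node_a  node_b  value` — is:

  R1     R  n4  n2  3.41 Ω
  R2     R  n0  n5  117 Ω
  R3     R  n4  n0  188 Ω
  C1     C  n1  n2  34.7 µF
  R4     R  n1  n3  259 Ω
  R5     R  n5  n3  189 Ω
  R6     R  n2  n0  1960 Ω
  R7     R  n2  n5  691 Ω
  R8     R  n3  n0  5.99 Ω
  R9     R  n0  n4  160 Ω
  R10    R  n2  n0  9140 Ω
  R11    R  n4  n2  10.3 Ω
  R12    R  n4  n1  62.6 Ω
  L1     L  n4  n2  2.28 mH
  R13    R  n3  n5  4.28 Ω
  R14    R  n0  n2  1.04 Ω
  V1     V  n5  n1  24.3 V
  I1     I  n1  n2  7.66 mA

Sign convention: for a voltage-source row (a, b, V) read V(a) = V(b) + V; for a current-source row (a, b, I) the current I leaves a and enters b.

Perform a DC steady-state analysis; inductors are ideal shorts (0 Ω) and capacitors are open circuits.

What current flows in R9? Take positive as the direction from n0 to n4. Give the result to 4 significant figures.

MNA unknowns: 5 node voltages V₁..V_5 plus 2 source currents (L1, V1)
R1: Y=0.2933 on G[4,2]
R2: Y=0.008547 on G[0,5]
R3: Y=0.005319 on G[4,0]
C1: Y=0.000 on G[1,2]
R4: Y=0.003861 on G[1,3]
R5: Y=0.005291 on G[5,3]
R6: Y=0.0005102 on G[2,0]
R7: Y=0.001447 on G[2,5]
R8: Y=0.1669 on G[3,0]
R9: Y=0.006250 on G[0,4]
R10: Y=0.0001094 on G[2,0]
R11: Y=0.09709 on G[4,2]
R12: Y=0.01597 on G[4,1]
L1: row V4−V2=0, i_L1 at 4,2
R13: Y=0.2336 on G[3,5]
R14: Y=0.9615 on G[0,2]
V1: row V5−V1=24.3, i_V1 at 5,1
I1: z[1]−=0.00766, z[2]+=0.00766
solve → V1=-20.99, V2=-0.3258, V3=1.731, V4=-0.3258, V5=3.307
aux → i_L1=-0.3264, i_V1=-0.4102

0.002036 A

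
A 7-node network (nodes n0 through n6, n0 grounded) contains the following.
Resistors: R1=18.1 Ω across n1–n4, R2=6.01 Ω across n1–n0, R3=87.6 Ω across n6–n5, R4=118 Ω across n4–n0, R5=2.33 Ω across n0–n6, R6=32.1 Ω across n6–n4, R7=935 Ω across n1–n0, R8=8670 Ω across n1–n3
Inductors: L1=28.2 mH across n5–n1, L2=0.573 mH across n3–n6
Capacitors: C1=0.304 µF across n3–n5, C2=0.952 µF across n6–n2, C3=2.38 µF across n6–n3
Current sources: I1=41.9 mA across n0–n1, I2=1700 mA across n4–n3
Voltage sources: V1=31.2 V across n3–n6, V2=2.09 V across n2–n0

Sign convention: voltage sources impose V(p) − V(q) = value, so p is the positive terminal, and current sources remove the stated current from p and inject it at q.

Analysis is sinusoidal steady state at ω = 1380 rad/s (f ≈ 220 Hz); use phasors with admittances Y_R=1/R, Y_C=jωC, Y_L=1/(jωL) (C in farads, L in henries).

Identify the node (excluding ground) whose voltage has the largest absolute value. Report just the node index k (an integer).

3

MNA unknowns: 6 node voltages V₁..V_6 plus 2 source currents (V1, V2)
R1: Y=0.05525+0.000j on G[1,4]
R2: Y=0.1664+0.000j on G[1,0]
R3: Y=0.01142+0.000j on G[6,5]
L1: Y=0.000-0.02570j on G[5,1]
R4: Y=0.008475+0.000j on G[4,0]
C1: Y=0.000+0.0004195j on G[3,5]
R5: Y=0.4292+0.000j on G[0,6]
R6: Y=0.03115+0.000j on G[6,4]
I1: z[0]−=0.0419, z[1]+=0.0419
C2: Y=0.000+0.001314j on G[6,2]
R7: Y=0.001070+0.000j on G[1,0]
R8: Y=0.0001153+0.000j on G[1,3]
C3: Y=0.000+0.003284j on G[6,3]
I2: z[4]−=1.7, z[3]+=1.7
L2: Y=0.000-1.265j on G[3,6]
V1: row V3−V6=31.2, i_V1 at 3,6
V2: row V2−V0=2.09, i_V2 at 2,0
solve → V1=-4.377-0.07202j, V2=2.090+0.000j, V3=33.40+0.02842j, V4=-19.75-0.03261j, V5=-3.823+2.644j, V6=2.196+0.02842j
aux → i_V1=1.695+39.34j, i_V2=-3.734e-05+0.0001388j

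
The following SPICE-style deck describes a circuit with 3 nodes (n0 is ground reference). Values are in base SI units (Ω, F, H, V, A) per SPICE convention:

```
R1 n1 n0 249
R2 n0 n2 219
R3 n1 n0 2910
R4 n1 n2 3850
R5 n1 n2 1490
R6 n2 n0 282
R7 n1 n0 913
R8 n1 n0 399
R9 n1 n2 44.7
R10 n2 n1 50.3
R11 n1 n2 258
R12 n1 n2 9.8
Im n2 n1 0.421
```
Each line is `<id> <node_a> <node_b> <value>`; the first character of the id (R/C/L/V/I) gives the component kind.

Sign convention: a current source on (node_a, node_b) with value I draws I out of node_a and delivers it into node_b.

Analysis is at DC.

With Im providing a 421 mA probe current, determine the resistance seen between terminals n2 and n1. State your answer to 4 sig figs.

MNA unknowns: 2 node voltages V₁..V_2
R1: Y=0.004016 on G[1,0]
R2: Y=0.004566 on G[0,2]
R3: Y=0.0003436 on G[1,0]
R4: Y=0.0002597 on G[1,2]
R5: Y=0.0006711 on G[1,2]
R6: Y=0.003546 on G[2,0]
R7: Y=0.001095 on G[1,0]
R8: Y=0.002506 on G[1,0]
R9: Y=0.02237 on G[1,2]
R10: Y=0.01988 on G[2,1]
R11: Y=0.003876 on G[1,2]
R12: Y=0.1020 on G[1,2]
Im: z[2]−=0.421, z[1]+=0.421
solve → V1=1.388, V2=-1.362

R_eq = 6.531 Ω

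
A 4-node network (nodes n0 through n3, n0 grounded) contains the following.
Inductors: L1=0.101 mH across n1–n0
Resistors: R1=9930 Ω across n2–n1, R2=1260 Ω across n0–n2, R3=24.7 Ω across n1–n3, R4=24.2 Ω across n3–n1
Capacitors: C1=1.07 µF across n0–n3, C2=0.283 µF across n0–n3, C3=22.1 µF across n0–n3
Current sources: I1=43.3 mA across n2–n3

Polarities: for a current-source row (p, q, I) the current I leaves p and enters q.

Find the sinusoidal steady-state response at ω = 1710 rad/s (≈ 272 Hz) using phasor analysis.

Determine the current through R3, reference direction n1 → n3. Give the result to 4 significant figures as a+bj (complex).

Apply KCL at each of the 3 non-ground nodes and solve the resulting linear system.
Node n1: branches {L1, R1, R3, R4} → V_1 = 0.002987+0.005208j
Node n2: branches {R1, R2, I1} → V_2 = -48.41+0.0005864j
Node n3: branches {C1, R3, R4, C2, C3, I1} → V_3 = 0.4312-0.2062j

-0.01734+0.008558j A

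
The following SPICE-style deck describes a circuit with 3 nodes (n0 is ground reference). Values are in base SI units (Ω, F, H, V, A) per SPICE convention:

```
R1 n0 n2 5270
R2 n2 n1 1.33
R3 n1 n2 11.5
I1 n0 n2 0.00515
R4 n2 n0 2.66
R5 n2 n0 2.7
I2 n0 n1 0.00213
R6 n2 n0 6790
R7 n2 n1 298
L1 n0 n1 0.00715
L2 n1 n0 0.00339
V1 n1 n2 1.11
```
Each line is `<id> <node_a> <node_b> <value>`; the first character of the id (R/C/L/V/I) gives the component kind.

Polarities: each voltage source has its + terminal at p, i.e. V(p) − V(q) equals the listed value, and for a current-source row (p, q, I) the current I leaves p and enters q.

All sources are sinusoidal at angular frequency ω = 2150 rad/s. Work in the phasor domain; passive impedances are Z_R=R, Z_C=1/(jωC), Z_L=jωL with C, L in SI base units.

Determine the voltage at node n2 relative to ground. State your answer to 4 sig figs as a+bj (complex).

Element admittances at ω=2150 rad/s:
  Y(R1) = 0.0001898+0.000j S between n0,n2
  Y(R2) = 0.7519+0.000j S between n2,n1
  Y(R3) = 0.08696+0.000j S between n1,n2
  I1: injects 0.00515 A into n2 (from n0)
  Y(R4) = 0.3759+0.000j S between n2,n0
  Y(R5) = 0.3704+0.000j S between n2,n0
  I2: injects 0.00213 A into n1 (from n0)
  Y(R6) = 0.0001473+0.000j S between n2,n0
  Y(R7) = 0.003356+0.000j S between n2,n1
  Y(L1) = 0.000-0.06505j S between n0,n1
  Y(L2) = 0.000-0.1372j S between n1,n0
  V1: constraint V(n1)−V(n2) = 1.11
Assemble and solve the 3×3 MNA system:
  V(n1)=1.043+0.2826j  V(n2)=-0.06680+0.2826j
  i(V1)=-0.9899+0.2110j

-0.06680+0.2826j V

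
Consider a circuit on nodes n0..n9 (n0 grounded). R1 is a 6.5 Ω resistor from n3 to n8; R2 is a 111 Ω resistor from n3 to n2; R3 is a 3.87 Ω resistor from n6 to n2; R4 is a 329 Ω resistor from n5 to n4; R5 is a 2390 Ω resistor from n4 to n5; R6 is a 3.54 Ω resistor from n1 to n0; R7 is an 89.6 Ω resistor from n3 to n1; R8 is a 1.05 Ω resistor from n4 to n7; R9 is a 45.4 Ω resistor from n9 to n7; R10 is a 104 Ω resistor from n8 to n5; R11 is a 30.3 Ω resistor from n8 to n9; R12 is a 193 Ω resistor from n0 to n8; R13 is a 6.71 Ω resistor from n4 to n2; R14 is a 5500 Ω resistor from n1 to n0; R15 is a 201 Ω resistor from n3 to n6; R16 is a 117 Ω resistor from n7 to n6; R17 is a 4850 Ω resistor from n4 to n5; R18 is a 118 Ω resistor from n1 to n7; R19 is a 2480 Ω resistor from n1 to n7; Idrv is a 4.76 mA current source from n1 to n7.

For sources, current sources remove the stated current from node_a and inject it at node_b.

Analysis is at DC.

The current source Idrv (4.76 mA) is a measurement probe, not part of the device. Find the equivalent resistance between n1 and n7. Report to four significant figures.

R_eq = 52.14 Ω

MNA unknowns: 9 node voltages V₁..V_9
R1: Y=0.1538 on G[3,8]
R2: Y=0.009009 on G[3,2]
R3: Y=0.2584 on G[6,2]
R4: Y=0.003040 on G[5,4]
R5: Y=0.0004184 on G[4,5]
R6: Y=0.2825 on G[1,0]
R7: Y=0.01116 on G[3,1]
R8: Y=0.9524 on G[4,7]
R9: Y=0.02203 on G[9,7]
R10: Y=0.009615 on G[8,5]
R11: Y=0.03300 on G[8,9]
R12: Y=0.005181 on G[0,8]
R13: Y=0.1490 on G[4,2]
R14: Y=0.0001818 on G[1,0]
R15: Y=0.004975 on G[3,6]
R16: Y=0.008547 on G[7,6]
R17: Y=0.0002062 on G[4,5]
R18: Y=0.008475 on G[1,7]
R19: Y=0.0004032 on G[1,7]
Idrv: z[1]−=0.00476, z[7]+=0.00476
solve → V1=-0.002879, V2=0.2367, V3=0.1533, V4=0.2439, V5=0.1810, V6=0.2355, V7=0.2453, V8=0.1571, V9=0.1924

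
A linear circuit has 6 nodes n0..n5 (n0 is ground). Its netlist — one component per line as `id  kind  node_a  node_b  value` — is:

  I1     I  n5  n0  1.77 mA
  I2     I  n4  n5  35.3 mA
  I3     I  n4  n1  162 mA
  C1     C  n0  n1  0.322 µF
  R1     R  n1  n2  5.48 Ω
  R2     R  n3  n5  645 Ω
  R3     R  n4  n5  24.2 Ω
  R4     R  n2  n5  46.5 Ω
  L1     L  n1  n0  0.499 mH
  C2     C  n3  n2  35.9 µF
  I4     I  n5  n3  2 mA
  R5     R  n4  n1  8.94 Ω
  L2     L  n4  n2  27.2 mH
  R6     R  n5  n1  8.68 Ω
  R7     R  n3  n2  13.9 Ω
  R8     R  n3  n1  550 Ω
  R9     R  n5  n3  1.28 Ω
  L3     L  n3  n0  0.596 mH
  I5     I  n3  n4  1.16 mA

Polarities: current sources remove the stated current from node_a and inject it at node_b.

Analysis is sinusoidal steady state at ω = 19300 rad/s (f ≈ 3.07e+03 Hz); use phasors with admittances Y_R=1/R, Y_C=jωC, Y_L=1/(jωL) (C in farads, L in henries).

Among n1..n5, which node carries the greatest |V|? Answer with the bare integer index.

4

Apply KCL at each of the 5 non-ground nodes and solve the resulting linear system.
Node n1: branches {I3, C1, R1, L1, R5, R6, R8} → V_1 = 0.02752-0.01175j
Node n2: branches {R1, R4, C2, L2, R7} → V_2 = -0.02388-0.01933j
Node n3: branches {R2, C2, I4, R7, R8, R9, L3, I5} → V_3 = -0.03090-0.007171j
Node n4: branches {I2, I3, R3, R5, L2, I5} → V_4 = -1.272-0.02648j
Node n5: branches {I1, I2, R2, R3, R4, I4, R6, R9} → V_5 = -0.04431-0.008822j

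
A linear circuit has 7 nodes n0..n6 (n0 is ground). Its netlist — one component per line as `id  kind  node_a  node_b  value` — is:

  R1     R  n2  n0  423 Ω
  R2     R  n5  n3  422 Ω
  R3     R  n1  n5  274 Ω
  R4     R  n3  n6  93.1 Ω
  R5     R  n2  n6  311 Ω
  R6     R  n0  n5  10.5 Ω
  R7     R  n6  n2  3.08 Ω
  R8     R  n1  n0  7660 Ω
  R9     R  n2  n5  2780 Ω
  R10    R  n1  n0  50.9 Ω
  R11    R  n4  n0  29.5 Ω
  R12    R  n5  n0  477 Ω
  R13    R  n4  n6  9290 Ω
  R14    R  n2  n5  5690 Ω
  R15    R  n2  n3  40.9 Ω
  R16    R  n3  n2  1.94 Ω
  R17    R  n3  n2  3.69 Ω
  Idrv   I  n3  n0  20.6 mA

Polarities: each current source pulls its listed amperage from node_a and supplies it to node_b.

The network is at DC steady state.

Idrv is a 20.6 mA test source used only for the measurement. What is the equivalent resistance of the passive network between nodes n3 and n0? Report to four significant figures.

Element admittances at DC:
  Y(R1) = 0.002364 S between n2,n0
  Y(R2) = 0.002370 S between n5,n3
  Y(R3) = 0.003650 S between n1,n5
  Y(R4) = 0.01074 S between n3,n6
  Y(R5) = 0.003215 S between n2,n6
  Y(R6) = 0.09524 S between n0,n5
  Y(R7) = 0.3247 S between n6,n2
  Y(R8) = 0.0001305 S between n1,n0
  Y(R9) = 0.0003597 S between n2,n5
  Y(R10) = 0.01965 S between n1,n0
  Y(R11) = 0.03390 S between n4,n0
  Y(R12) = 0.002096 S between n5,n0
  Y(R13) = 0.0001076 S between n4,n6
  Y(R14) = 0.0001757 S between n2,n5
  Y(R15) = 0.02445 S between n2,n3
  Y(R16) = 0.5155 S between n3,n2
  Y(R17) = 0.2710 S between n3,n2
  Idrv: injects 0.0206 A into n0 (from n3)
Assemble and solve the 6×6 MNA system:
  V(n1)=-0.01707  V(n2)=-3.884  V(n3)=-3.899  V(n4)=-0.01229  V(n5)=-0.1095  V(n6)=-3.884

R_eq = 189.3 Ω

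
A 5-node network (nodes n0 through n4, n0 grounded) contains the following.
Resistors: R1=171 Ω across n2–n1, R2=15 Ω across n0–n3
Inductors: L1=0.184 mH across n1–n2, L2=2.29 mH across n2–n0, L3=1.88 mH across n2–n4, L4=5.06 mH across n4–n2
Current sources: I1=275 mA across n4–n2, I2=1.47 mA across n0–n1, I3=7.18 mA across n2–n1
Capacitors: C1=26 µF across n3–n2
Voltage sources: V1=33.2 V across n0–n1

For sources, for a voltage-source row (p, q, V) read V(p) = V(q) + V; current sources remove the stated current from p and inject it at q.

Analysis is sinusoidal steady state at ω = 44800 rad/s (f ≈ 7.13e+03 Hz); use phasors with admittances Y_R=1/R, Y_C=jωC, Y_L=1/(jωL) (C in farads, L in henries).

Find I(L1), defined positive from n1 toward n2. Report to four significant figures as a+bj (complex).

-1.504+1.043j A

MNA unknowns: 4 node voltages V₁..V_4 plus 1 source current (V1)
R1: Y=0.005848+0.000j on G[2,1]
L1: Y=0.000-0.1213j on G[1,2]
L2: Y=0.000-0.009747j on G[2,0]
I1: z[4]−=0.275, z[2]+=0.275
R2: Y=0.06667+0.000j on G[0,3]
I2: z[0]−=0.00147, z[1]+=0.00147
L3: Y=0.000-0.01187j on G[2,4]
L4: Y=0.000-0.004411j on G[4,2]
C1: Y=0.000+1.165j on G[3,2]
I3: z[2]−=0.00718, z[1]+=0.00718
V1: row V0−V1=33.2, i_V1 at 0,1
solve → V1=-33.20+0.000j, V2=-24.61+12.40j, V3=-25.23+10.95j, V4=-24.61-4.490j
aux → i_V1=-1.563+0.9700j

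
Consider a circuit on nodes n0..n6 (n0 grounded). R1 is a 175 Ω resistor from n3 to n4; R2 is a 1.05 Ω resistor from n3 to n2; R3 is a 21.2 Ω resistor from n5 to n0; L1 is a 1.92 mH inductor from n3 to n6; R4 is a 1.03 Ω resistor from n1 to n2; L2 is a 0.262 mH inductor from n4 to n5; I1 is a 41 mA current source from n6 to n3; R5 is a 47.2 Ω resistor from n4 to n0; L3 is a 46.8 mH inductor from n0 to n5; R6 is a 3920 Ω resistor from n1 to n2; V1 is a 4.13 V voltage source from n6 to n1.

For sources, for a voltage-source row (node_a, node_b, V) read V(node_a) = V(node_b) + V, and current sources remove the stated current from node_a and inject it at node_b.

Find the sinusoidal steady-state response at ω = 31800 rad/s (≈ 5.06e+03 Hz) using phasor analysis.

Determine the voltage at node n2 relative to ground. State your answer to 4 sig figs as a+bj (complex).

-0.04542+0.06948j V

Element admittances at ω=31800 rad/s:
  Y(R1) = 0.005714+0.000j S between n3,n4
  Y(R2) = 0.9524+0.000j S between n3,n2
  Y(R3) = 0.04717+0.000j S between n5,n0
  Y(L1) = 0.000-0.01638j S between n3,n6
  Y(R4) = 0.9709+0.000j S between n1,n2
  Y(L2) = 0.000-0.1200j S between n4,n5
  I1: injects 0.041 A into n3 (from n6)
  Y(R5) = 0.02119+0.000j S between n4,n0
  Y(L3) = 0.000-0.0006719j S between n0,n5
  Y(R6) = 0.0002551+0.000j S between n1,n2
  V1: constraint V(n6)−V(n1) = 4.13
Assemble and solve the 7×7 MNA system:
  V(n1)=-0.08996+0.1376j  V(n2)=-0.04542+0.06948j  V(n3)=0.000+0.000j  V(n4)=0.000+0.000j  V(n5)=0.000+0.000j  V(n6)=4.040+0.1376j
  i(V1)=-0.04325+0.06617j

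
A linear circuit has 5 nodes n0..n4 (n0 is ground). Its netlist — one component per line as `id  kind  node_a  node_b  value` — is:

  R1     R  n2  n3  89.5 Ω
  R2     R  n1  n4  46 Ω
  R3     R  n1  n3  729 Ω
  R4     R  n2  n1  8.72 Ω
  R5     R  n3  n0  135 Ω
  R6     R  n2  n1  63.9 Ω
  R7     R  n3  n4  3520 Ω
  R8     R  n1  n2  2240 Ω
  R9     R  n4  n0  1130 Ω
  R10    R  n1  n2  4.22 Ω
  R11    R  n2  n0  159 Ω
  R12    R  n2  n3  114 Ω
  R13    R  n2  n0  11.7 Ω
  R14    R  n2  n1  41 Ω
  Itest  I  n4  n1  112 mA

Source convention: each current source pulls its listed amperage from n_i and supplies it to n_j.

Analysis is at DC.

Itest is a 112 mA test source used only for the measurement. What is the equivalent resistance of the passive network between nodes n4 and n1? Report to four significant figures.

R_eq = 43.68 Ω

Apply KCL at each of the 4 non-ground nodes and solve the resulting linear system.
Node n1: branches {R2, R3, R4, R6, R8, R10, R14, Itest} → V_1 = 0.06167
Node n2: branches {R1, R4, R6, R8, R10, R11, R12, R13, R14} → V_2 = 0.04753
Node n3: branches {R1, R3, R5, R7, R12} → V_3 = -0.01171
Node n4: branches {R2, R7, R9, Itest} → V_4 = -4.831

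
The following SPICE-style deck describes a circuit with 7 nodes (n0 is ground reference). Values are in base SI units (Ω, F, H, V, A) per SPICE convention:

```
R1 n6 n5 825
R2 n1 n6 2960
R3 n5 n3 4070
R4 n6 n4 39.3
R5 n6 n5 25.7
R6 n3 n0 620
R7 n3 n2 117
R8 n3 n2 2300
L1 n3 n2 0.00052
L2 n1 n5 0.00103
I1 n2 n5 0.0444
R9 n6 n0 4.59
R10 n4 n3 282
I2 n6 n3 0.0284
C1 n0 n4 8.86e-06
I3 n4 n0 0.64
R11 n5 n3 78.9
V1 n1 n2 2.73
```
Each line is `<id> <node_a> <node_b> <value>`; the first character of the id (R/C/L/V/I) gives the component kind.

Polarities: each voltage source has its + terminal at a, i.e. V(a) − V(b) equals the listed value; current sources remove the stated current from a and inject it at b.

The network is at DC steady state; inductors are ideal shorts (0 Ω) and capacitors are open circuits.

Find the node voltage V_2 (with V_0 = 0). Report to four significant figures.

Element admittances at DC:
  Y(R1) = 0.001212 S between n6,n5
  Y(R2) = 0.0003378 S between n1,n6
  Y(R3) = 0.0002457 S between n5,n3
  Y(R4) = 0.02545 S between n6,n4
  Y(R5) = 0.03891 S between n6,n5
  Y(R6) = 0.001613 S between n3,n0
  Y(R7) = 0.008547 S between n3,n2
  Y(R8) = 0.0004348 S between n3,n2
  L1: short n3↔n2 (DC inductor)
  L2: short n1↔n5 (DC inductor)
  I1: injects 0.0444 A into n5 (from n2)
  Y(R9) = 0.2179 S between n6,n0
  Y(R10) = 0.003546 S between n4,n3
  I2: injects 0.0284 A into n3 (from n6)
  Y(C1) = 0.000 S between n0,n4
  I3: injects 0.64 A into n0 (from n4)
  Y(R11) = 0.01267 S between n5,n3
  V1: constraint V(n1)−V(n2) = 2.73
Assemble and solve the 9×9 MNA system:
  V(n1)=-3.606  V(n2)=-6.336  V(n3)=-6.336  V(n4)=-25.39  V(n5)=-3.606  V(n6)=-2.891
  i(L1)=0.006332  i(L2)=-0.03783  i(V1)=0.03807

-6.336 V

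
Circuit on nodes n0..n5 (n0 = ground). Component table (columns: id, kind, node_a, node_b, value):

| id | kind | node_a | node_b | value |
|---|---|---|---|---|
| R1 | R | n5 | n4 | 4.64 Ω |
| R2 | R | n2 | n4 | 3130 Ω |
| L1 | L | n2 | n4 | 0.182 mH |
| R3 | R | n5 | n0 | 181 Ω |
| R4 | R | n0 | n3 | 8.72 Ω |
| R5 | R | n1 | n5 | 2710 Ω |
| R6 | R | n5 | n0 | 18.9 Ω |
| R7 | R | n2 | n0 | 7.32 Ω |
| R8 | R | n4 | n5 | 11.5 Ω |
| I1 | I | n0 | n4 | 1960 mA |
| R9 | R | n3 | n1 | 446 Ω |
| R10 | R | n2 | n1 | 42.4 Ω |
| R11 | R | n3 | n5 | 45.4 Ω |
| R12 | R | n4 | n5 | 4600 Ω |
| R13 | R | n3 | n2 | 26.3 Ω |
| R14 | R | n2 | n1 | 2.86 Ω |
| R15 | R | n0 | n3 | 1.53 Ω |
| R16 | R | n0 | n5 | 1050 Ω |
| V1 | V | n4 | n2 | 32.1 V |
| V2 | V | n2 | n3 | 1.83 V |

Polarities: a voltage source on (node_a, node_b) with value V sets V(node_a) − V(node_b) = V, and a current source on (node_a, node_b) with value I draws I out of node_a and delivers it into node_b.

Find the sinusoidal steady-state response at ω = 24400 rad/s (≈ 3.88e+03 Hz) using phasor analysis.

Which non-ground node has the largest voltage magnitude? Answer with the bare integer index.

4

Apply KCL at each of the 5 non-ground nodes and solve the resulting linear system.
Node n1: branches {R5, R9, R10, R14} → V_1 = 1.973+0.000j
Node n2: branches {R2, L1, R7, R10, R13, R14, V1, V2} → V_2 = 1.959+0.000j
Node n3: branches {R4, R9, R11, R13, R15, V2} → V_3 = 0.1293+0.000j
Node n4: branches {R1, R2, L1, R8, I1, R12, V1} → V_4 = 34.06+0.000j
Node n5: branches {R1, R3, R5, R6, R8, R11, R12, R16} → V_5 = 26.82+0.000j
Source currents: i(V1)=-0.2404+7.228j, i(V2)=-0.5624+0.000j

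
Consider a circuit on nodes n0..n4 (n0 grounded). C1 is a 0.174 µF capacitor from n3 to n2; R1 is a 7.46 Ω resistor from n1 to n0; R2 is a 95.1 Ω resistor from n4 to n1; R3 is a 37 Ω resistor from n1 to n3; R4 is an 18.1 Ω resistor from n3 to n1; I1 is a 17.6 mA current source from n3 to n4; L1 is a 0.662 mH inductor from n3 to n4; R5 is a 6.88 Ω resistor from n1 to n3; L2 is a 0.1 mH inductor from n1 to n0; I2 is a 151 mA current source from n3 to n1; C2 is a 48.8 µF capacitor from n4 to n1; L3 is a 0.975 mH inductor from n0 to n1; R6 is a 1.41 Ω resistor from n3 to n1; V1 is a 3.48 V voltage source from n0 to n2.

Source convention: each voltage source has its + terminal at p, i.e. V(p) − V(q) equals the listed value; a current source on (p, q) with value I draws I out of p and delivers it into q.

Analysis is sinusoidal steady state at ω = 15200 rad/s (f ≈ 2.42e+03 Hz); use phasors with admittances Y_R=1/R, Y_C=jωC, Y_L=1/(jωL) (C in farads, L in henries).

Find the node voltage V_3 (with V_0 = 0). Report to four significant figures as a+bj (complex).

MNA unknowns: 4 node voltages V₁..V_4 plus 1 source current (V1)
C1: Y=0.000+0.002645j on G[3,2]
R1: Y=0.1340+0.000j on G[1,0]
R2: Y=0.01052+0.000j on G[4,1]
R3: Y=0.02703+0.000j on G[1,3]
R4: Y=0.05525+0.000j on G[3,1]
I1: z[3]−=0.0176, z[4]+=0.0176
L1: Y=0.000-0.09938j on G[3,4]
R5: Y=0.1453+0.000j on G[1,3]
L2: Y=0.000-0.6579j on G[1,0]
I2: z[3]−=0.151, z[1]+=0.151
C2: Y=0.000+0.7418j on G[4,1]
L3: Y=0.000-0.06748j on G[0,1]
R6: Y=0.7092+0.000j on G[3,1]
V1: row V0−V2=3.48, i_V1 at 0,2
solve → V1=0.01166-0.002277j, V2=-3.480+0.000j, V3=-0.1674-0.03360j, V4=0.03972-0.02437j
aux → i_V1=-8.887e-05-0.008761j

-0.1674-0.03360j V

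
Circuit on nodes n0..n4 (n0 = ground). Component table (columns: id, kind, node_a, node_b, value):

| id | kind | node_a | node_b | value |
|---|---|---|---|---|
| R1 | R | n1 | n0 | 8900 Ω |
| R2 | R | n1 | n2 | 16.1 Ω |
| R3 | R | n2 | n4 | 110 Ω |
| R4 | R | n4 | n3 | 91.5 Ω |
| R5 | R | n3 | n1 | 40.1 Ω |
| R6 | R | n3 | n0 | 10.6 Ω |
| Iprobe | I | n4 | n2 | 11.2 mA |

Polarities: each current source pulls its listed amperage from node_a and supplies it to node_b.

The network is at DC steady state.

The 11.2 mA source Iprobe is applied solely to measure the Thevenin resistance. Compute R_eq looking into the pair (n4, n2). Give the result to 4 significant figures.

R_eq = 63.01 Ω

Apply KCL at each of the 4 non-ground nodes and solve the resulting linear system.
Node n1: branches {R1, R2, R5} → V_1 = 0.1908
Node n2: branches {R2, R3, Iprobe} → V_2 = 0.2678
Node n3: branches {R4, R5, R6} → V_3 = -0.0002272
Node n4: branches {R3, R4, Iprobe} → V_4 = -0.4380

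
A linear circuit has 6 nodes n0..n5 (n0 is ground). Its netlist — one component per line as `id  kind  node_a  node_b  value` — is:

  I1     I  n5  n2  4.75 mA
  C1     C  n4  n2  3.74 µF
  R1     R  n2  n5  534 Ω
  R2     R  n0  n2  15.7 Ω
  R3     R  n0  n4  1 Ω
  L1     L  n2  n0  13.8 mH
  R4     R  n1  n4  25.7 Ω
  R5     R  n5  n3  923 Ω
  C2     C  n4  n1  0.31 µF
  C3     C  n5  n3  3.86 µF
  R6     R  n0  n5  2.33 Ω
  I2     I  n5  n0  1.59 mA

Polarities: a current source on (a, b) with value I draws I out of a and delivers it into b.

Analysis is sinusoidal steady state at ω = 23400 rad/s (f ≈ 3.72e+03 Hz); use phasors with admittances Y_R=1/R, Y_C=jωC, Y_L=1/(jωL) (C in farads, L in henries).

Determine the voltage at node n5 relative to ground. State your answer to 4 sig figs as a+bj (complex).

-0.01459-0.0001389j V

Apply KCL at each of the 5 non-ground nodes and solve the resulting linear system.
Node n1: branches {R4, C2} → V_1 = 0.002990+0.002183j
Node n2: branches {I1, C1, R1, R2, L1} → V_2 = 0.02794-0.03198j
Node n3: branches {R5, C3} → V_3 = -0.01459-0.0001389j
Node n4: branches {C1, R3, R4, C2} → V_4 = 0.002990+0.002183j
Node n5: branches {I1, R1, R5, C3, R6, I2} → V_5 = -0.01459-0.0001389j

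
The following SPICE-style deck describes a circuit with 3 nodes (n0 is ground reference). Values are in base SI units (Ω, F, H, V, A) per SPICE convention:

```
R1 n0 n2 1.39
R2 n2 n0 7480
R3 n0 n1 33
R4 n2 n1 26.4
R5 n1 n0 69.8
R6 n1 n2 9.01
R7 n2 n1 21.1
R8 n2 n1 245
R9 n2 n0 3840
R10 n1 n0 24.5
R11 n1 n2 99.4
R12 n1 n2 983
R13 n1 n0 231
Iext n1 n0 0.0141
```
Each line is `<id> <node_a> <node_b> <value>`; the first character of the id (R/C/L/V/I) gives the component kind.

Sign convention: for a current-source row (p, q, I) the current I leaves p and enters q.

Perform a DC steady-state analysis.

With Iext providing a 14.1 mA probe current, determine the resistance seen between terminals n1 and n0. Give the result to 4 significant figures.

R_eq = 3.950 Ω

Element admittances at DC:
  Y(R1) = 0.7194 S between n0,n2
  Y(R2) = 0.0001337 S between n2,n0
  Y(R3) = 0.03030 S between n0,n1
  Y(R4) = 0.03788 S between n2,n1
  Y(R5) = 0.01433 S between n1,n0
  Y(R6) = 0.1110 S between n1,n2
  Y(R7) = 0.04739 S between n2,n1
  Y(R8) = 0.004082 S between n2,n1
  Y(R9) = 0.0002604 S between n2,n0
  Y(R10) = 0.04082 S between n1,n0
  Y(R11) = 0.01006 S between n1,n2
  Y(R12) = 0.001017 S between n1,n2
  Y(R13) = 0.004329 S between n1,n0
  Iext: injects 0.0141 A into n0 (from n1)
Assemble and solve the 2×2 MNA system:
  V(n1)=-0.05569  V(n2)=-0.01264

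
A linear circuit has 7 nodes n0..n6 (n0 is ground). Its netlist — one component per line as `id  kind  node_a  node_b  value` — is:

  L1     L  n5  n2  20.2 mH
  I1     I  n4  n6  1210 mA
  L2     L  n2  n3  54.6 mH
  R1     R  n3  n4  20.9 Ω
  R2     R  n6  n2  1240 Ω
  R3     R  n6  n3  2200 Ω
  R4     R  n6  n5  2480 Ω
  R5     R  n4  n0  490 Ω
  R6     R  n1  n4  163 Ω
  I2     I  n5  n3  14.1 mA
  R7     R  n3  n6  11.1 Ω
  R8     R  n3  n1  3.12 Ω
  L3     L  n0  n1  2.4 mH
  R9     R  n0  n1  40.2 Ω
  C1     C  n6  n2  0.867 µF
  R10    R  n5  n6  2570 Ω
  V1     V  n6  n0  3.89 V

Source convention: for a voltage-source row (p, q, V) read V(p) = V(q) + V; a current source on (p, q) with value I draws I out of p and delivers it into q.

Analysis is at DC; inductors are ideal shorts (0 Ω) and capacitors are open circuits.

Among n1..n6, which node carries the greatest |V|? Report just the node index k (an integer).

4

Element admittances at DC:
  L1: short n5↔n2 (DC inductor)
  I1: injects 1.21 A into n6 (from n4)
  L2: short n2↔n3 (DC inductor)
  Y(R1) = 0.04785 S between n3,n4
  Y(R2) = 0.0008065 S between n6,n2
  Y(R3) = 0.0004545 S between n6,n3
  Y(R4) = 0.0004032 S between n6,n5
  Y(R5) = 0.002041 S between n4,n0
  Y(R6) = 0.006135 S between n1,n4
  I2: injects 0.0141 A into n3 (from n5)
  Y(R7) = 0.09009 S between n3,n6
  Y(R8) = 0.3205 S between n3,n1
  L3: short n0↔n1 (DC inductor)
  Y(R9) = 0.02488 S between n0,n1
  Y(C1) = 0.000 S between n6,n2
  Y(R10) = 0.0003891 S between n5,n6
  V1: constraint V(n6)−V(n0) = 3.89
Assemble and solve the 10×10 MNA system:
  V(n1)=0.000  V(n2)=-1.608  V(n3)=-1.608  V(n4)=-22.97  V(n5)=-1.608  V(n6)=3.890
  i(L1)=-0.009743  i(L2)=-0.005309  i(L3)=0.6565  i(V1)=0.7034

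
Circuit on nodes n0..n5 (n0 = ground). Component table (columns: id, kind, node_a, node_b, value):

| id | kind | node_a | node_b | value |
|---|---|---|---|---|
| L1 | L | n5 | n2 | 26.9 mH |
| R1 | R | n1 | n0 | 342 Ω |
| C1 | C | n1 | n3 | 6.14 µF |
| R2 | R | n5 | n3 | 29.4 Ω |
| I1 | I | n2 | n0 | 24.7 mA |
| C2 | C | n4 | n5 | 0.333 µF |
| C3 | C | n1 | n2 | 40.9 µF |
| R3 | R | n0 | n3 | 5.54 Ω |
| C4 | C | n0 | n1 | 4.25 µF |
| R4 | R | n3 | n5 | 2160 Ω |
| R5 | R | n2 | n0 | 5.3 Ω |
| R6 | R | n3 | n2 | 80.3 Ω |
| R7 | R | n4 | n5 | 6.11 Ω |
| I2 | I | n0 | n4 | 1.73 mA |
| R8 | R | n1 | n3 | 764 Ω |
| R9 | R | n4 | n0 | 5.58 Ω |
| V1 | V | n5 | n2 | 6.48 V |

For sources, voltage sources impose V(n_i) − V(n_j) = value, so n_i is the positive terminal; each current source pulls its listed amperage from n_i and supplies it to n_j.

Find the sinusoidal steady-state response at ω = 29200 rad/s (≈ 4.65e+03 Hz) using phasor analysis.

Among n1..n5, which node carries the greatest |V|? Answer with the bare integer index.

5

Element admittances at ω=29200 rad/s:
  Y(L1) = 0.000-0.001273j S between n5,n2
  Y(R1) = 0.002924+0.000j S between n1,n0
  Y(C1) = 0.000+0.1793j S between n1,n3
  Y(R2) = 0.03401+0.000j S between n5,n3
  I1: injects 0.0247 A into n0 (from n2)
  Y(C2) = 0.000+0.009724j S between n4,n5
  Y(C3) = 0.000+1.194j S between n1,n2
  Y(R3) = 0.1805+0.000j S between n0,n3
  Y(C4) = 0.000+0.1241j S between n0,n1
  Y(R4) = 0.0004630+0.000j S between n3,n5
  Y(R5) = 0.1887+0.000j S between n2,n0
  Y(R6) = 0.01245+0.000j S between n3,n2
  Y(R7) = 0.1637+0.000j S between n4,n5
  I2: injects 0.00173 A into n4 (from n0)
  Y(R8) = 0.001309+0.000j S between n1,n3
  Y(R9) = 0.1792+0.000j S between n4,n0
  V1: constraint V(n5)−V(n2) = 6.48
Assemble and solve the 6×6 MNA system:
  V(n1)=-1.300+0.6558j  V(n2)=-1.579+0.9133j  V(n3)=-0.3207-0.5765j  V(n4)=2.333+0.5087j  V(n5)=4.901+0.9133j
  i(V1)=-0.5964-0.1343j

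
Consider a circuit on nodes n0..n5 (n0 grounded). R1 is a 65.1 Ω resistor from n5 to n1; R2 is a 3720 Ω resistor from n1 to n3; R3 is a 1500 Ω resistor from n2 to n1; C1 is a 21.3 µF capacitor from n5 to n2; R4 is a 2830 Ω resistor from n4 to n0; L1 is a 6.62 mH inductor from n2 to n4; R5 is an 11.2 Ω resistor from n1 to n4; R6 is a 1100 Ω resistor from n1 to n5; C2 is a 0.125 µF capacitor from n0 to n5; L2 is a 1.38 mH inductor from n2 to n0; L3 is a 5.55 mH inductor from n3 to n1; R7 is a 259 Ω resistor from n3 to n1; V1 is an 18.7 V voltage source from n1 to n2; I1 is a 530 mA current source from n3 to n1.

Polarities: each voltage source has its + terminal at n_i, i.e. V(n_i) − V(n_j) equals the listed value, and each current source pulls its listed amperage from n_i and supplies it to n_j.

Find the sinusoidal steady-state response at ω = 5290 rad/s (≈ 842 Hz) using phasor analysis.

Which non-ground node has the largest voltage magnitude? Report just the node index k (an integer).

3

Apply KCL at each of the 5 non-ground nodes and solve the resulting linear system.
Node n1: branches {R1, R2, R3, R5, R6, L3, R7, V1, I1} → V_1 = 18.72-0.05663j
Node n2: branches {R3, C1, L1, L2, V1} → V_2 = 0.01565-0.05663j
Node n3: branches {R2, L3, R7, I1} → V_3 = 16.86-15.39j
Node n4: branches {R4, L1, R5} → V_4 = 16.93+5.330j
Node n5: branches {R1, C1, R6, C2} → V_5 = 0.3931-2.687j
Source currents: i(V1)=-0.4704+0.4382j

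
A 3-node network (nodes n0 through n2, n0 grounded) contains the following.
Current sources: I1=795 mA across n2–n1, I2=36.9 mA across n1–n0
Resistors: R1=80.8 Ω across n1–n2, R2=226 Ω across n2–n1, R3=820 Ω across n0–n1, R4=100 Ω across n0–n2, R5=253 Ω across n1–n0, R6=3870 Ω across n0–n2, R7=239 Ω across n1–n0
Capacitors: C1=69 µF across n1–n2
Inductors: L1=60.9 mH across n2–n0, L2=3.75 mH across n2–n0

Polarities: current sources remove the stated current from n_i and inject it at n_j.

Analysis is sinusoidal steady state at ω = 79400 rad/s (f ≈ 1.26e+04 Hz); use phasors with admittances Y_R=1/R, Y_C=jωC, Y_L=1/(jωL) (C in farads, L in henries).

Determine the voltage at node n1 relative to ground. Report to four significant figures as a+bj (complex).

Element admittances at ω=79400 rad/s:
  I1: injects 0.795 A into n1 (from n2)
  Y(R1) = 0.01238+0.000j S between n1,n2
  Y(R2) = 0.004425+0.000j S between n2,n1
  Y(R3) = 0.001220+0.000j S between n0,n1
  Y(C1) = 0.000+5.479j S between n1,n2
  Y(L1) = 0.000-0.0002068j S between n2,n0
  Y(R4) = 0.01000+0.000j S between n0,n2
  Y(R5) = 0.003953+0.000j S between n1,n0
  Y(R6) = 0.0002584+0.000j S between n0,n2
  Y(R7) = 0.004184+0.000j S between n1,n0
  Y(L2) = 0.000-0.003359j S between n2,n0
  I2: injects 0.0369 A into n0 (from n1)
Assemble and solve the 2×2 MNA system:
  V(n1)=-1.832-0.4073j  V(n2)=-1.833-0.2658j

-1.832-0.4073j V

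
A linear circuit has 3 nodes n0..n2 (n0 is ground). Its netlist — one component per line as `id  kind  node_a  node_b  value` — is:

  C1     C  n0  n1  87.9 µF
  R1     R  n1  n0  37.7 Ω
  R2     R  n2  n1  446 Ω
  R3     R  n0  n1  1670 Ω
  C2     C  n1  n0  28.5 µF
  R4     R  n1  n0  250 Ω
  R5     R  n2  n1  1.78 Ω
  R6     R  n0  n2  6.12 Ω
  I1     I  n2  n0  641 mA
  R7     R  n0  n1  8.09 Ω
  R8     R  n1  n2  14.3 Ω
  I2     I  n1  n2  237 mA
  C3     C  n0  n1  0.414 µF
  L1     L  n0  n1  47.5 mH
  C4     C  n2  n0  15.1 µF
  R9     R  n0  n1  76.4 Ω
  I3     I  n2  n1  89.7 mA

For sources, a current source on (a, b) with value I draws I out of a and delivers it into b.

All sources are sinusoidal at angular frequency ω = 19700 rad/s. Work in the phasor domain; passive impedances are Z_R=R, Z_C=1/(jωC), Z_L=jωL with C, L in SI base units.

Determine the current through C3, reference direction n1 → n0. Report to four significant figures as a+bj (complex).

MNA unknowns: 2 node voltages V₁..V_2
C1: Y=0.000+1.732j on G[0,1]
R1: Y=0.02653+0.000j on G[1,0]
R2: Y=0.002242+0.000j on G[2,1]
R3: Y=0.0005988+0.000j on G[0,1]
C2: Y=0.000+0.5615j on G[1,0]
R4: Y=0.004000+0.000j on G[1,0]
R5: Y=0.5618+0.000j on G[2,1]
R6: Y=0.1634+0.000j on G[0,2]
I1: z[2]−=0.641, z[0]+=0.641
R7: Y=0.1236+0.000j on G[0,1]
R8: Y=0.06993+0.000j on G[1,2]
I2: z[1]−=0.237, z[2]+=0.237
C3: Y=0.000+0.008156j on G[0,1]
L1: Y=0.000-0.001069j on G[0,1]
C4: Y=0.000+0.2975j on G[2,0]
R9: Y=0.01309+0.000j on G[0,1]
I3: z[2]−=0.0897, z[1]+=0.0897
solve → V1=0.02258+0.2028j, V2=-0.4749+0.3384j

-0.001654+0.0001842j A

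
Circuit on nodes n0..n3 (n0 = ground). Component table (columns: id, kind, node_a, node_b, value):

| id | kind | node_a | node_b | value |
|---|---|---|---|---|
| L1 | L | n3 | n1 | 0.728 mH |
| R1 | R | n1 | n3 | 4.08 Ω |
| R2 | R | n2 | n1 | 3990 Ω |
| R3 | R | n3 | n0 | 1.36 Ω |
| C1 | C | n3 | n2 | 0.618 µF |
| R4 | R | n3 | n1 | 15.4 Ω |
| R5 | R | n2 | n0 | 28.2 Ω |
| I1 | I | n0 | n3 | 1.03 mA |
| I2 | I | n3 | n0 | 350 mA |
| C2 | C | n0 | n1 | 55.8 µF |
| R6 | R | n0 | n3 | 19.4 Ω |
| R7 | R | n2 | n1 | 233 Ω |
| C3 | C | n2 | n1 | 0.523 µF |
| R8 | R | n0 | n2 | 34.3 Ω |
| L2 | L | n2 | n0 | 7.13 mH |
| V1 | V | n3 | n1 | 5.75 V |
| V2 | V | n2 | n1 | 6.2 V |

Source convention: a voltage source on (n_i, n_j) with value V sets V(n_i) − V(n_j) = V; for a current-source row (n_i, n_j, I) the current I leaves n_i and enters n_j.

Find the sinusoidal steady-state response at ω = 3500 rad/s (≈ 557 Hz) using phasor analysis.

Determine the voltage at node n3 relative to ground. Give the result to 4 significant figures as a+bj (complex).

Apply KCL at each of the 3 non-ground nodes and solve the resulting linear system.
Node n1: branches {L1, R1, R2, R4, C2, R7, C3, V1, V2} → V_1 = -5.943+1.375j
Node n2: branches {R2, C1, R5, R7, C3, R8, L2, V2} → V_2 = 0.2567+1.375j
Node n3: branches {L1, R1, R3, C1, R4, I1, I2, R6, V1} → V_3 = -0.1933+1.375j
Source currents: i(V1)=-1.980+1.176j, i(V2)=-0.09986-0.09090j

-0.1933+1.375j V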